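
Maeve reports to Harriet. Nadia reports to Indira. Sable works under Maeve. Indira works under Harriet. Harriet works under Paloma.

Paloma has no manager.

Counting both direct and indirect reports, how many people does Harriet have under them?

4

Harriet directly manages Indira, Maeve. Under Indira: Nadia (1). Under Maeve: Sable (1). So Harriet's organization is 2 direct reports plus everyone under them: 2 + 2 = 4.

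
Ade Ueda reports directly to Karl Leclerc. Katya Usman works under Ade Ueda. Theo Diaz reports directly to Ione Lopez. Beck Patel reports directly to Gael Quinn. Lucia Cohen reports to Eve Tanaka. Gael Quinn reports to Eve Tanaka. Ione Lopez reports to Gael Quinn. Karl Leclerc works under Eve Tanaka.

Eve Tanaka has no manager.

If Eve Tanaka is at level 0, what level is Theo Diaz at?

3

Chain from Theo Diaz up to Eve Tanaka: Theo Diaz → Ione Lopez → Gael Quinn → Eve Tanaka. That is 3 steps up, so Theo Diaz is 3 levels below Eve Tanaka.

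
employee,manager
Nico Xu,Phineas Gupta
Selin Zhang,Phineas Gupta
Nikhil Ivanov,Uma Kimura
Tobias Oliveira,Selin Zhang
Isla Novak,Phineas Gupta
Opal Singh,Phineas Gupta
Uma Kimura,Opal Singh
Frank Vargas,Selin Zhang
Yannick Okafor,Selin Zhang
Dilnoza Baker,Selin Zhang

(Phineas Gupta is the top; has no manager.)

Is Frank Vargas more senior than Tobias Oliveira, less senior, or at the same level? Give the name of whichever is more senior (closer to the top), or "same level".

Both Frank Vargas and Tobias Oliveira are 2 levels below Phineas Gupta.

same level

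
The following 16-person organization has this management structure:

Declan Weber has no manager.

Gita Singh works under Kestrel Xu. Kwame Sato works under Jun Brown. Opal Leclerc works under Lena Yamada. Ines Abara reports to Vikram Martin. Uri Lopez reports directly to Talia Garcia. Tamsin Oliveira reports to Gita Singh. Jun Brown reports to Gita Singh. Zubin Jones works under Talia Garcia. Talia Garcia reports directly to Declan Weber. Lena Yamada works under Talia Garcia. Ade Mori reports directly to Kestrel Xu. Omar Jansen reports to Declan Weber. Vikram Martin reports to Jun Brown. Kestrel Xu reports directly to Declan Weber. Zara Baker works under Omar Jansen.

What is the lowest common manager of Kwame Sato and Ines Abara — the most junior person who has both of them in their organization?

Kwame Sato's chain of managers is Jun Brown, Gita Singh, Kestrel Xu, Declan Weber. Ines Abara's chain of managers is Vikram Martin, Jun Brown, Gita Singh, Kestrel Xu, Declan Weber. The first manager that appears in both chains is Jun Brown.

Jun Brown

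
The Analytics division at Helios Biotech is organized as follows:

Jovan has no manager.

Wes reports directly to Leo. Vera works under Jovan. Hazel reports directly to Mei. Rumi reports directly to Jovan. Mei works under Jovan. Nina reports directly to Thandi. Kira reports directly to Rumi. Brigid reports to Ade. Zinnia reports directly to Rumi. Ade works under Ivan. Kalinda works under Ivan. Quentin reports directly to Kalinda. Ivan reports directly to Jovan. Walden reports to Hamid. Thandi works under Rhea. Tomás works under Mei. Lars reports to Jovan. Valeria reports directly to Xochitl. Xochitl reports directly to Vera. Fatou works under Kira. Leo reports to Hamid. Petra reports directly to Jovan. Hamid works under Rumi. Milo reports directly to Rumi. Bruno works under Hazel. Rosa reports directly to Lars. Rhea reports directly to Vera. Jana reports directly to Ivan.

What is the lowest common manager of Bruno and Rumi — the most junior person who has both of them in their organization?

Bruno's chain of managers is Hazel, Mei, Jovan. Rumi's chain of managers is Jovan. The first manager that appears in both chains is Jovan.

Jovan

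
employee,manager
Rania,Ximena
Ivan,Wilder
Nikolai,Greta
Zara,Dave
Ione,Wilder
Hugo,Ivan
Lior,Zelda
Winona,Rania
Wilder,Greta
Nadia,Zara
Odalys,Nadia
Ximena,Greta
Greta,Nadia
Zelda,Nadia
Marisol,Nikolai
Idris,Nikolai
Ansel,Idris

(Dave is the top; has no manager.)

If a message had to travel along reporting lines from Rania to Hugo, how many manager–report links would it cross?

Rania is 2 levels below Greta, and Hugo is 3 levels below Greta (their lowest common manager). The shortest path runs up from Rania to Greta and back down to Hugo: 2 + 3 = 5 links.

5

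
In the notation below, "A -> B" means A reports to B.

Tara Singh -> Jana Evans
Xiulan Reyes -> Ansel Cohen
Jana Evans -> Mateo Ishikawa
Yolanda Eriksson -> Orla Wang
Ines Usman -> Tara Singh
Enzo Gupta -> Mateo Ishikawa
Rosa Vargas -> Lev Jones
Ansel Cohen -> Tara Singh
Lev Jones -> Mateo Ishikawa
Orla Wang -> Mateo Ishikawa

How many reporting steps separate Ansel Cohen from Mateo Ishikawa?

3

Chain from Ansel Cohen up to Mateo Ishikawa: Ansel Cohen → Tara Singh → Jana Evans → Mateo Ishikawa. That is 3 steps up, so Ansel Cohen is 3 levels below Mateo Ishikawa.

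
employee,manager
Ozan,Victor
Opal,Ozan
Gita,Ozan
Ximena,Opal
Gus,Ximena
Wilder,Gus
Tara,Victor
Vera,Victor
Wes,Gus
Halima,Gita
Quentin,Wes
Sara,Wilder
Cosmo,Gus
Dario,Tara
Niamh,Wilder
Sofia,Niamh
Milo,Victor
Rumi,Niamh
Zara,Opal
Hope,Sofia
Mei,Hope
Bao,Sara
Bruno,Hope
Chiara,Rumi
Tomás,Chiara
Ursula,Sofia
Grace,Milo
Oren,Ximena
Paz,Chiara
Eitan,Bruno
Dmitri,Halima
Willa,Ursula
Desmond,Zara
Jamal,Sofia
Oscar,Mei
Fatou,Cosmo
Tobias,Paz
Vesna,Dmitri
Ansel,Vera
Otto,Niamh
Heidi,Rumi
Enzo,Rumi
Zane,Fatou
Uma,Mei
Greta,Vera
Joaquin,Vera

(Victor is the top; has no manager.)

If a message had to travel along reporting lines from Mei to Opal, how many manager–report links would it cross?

Mei is in Opal's organization: the chain from Mei up to Opal is Mei → Hope → Sofia → Niamh → Wilder → Gus → Ximena → Opal, which is 7 links.

7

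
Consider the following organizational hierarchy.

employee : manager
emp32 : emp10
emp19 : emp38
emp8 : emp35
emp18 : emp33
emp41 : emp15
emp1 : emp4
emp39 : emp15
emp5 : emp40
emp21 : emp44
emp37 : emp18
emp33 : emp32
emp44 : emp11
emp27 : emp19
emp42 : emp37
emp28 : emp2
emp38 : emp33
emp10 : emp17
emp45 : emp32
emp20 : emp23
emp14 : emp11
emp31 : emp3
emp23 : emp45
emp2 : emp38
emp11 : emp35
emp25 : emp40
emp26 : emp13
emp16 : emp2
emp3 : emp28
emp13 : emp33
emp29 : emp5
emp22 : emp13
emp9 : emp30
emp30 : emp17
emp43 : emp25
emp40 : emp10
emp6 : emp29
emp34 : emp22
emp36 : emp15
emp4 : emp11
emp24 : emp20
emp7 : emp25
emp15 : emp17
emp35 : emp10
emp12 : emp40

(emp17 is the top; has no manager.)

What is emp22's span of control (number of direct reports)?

1

emp22 directly manages emp34. That is 1 direct report.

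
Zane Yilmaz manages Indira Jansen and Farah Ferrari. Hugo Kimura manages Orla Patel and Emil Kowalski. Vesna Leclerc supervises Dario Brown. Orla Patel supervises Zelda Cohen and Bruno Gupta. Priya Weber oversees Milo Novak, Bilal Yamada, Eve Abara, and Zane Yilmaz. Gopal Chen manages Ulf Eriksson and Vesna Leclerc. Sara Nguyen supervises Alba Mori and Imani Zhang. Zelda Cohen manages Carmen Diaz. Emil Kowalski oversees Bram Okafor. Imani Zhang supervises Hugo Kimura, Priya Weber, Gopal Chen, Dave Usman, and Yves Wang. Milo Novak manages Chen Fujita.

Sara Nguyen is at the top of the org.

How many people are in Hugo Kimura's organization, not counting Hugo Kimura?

Hugo Kimura directly manages Emil Kowalski, Orla Patel. Under Emil Kowalski: Bram Okafor (1). Under Orla Patel: Bruno Gupta, Zelda Cohen, Carmen Diaz (3). So Hugo Kimura's organization is 2 direct reports plus everyone under them: 2 + 4 = 6.

6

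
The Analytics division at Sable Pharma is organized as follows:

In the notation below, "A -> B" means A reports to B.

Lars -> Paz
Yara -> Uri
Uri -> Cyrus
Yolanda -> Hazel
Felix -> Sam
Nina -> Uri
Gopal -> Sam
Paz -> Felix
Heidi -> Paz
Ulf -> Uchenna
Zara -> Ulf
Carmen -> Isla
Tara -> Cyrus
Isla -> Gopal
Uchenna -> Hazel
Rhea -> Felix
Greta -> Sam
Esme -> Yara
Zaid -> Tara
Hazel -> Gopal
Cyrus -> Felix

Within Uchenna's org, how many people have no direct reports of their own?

The only person in Uchenna's organization with no one reporting to them is Zara. That is 1.

1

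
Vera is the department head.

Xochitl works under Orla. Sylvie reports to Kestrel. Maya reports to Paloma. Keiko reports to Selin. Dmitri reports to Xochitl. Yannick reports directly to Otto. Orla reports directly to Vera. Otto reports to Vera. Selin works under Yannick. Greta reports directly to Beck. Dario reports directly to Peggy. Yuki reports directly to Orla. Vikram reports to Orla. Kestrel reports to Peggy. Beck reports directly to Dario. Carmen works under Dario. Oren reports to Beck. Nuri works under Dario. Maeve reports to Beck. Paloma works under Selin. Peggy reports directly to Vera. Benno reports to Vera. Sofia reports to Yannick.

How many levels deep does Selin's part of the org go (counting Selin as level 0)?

2

The longest chain under Selin runs Selin → Paloma → Maya, which is 2 levels below Selin.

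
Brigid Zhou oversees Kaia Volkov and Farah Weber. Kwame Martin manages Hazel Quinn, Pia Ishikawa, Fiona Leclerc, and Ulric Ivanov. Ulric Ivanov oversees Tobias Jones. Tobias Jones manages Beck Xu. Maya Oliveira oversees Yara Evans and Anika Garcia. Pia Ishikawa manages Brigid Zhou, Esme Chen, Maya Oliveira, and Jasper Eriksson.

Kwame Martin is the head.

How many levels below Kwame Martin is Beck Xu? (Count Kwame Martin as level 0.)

Chain from Beck Xu up to Kwame Martin: Beck Xu → Tobias Jones → Ulric Ivanov → Kwame Martin. That is 3 steps up, so Beck Xu is 3 levels below Kwame Martin.

3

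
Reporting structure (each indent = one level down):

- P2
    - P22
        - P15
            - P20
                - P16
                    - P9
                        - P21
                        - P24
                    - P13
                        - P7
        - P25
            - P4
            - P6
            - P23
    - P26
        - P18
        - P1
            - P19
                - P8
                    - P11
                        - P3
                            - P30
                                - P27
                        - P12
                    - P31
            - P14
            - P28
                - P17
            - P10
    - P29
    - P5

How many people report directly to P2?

4

P2 directly manages P22, P26, P29, P5. That is 4 direct reports.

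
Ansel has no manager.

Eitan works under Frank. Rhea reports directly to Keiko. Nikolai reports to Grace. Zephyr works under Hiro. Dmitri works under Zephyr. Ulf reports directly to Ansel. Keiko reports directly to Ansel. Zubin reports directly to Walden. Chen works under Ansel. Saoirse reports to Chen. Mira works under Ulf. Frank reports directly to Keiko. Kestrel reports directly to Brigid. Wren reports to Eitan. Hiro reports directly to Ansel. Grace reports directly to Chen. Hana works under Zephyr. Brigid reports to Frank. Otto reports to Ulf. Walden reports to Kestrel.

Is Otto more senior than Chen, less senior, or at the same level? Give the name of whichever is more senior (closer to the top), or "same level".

Otto is 2 levels below Ansel; Chen is 1. Chen is higher.

Chen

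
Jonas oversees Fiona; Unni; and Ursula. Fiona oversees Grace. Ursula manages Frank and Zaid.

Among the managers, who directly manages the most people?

Jonas

Direct-report counts: Jonas has 3; Ursula has 2; Fiona has 1. The largest is 3, held by Jonas.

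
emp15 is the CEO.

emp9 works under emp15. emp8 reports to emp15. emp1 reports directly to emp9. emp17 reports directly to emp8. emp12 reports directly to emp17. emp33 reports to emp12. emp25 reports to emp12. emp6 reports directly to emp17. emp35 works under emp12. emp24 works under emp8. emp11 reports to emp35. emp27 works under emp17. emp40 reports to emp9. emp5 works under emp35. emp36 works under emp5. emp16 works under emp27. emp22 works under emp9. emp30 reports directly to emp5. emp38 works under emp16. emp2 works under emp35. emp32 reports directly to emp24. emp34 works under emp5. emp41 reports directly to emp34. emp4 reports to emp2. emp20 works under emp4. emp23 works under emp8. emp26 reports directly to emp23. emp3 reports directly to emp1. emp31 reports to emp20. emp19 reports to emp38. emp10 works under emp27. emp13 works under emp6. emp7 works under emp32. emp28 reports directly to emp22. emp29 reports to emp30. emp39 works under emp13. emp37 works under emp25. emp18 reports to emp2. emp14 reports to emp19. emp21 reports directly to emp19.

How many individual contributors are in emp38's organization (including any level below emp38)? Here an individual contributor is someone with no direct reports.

The people in emp38's organization with no one reporting to them are emp21, emp14. That is 2.

2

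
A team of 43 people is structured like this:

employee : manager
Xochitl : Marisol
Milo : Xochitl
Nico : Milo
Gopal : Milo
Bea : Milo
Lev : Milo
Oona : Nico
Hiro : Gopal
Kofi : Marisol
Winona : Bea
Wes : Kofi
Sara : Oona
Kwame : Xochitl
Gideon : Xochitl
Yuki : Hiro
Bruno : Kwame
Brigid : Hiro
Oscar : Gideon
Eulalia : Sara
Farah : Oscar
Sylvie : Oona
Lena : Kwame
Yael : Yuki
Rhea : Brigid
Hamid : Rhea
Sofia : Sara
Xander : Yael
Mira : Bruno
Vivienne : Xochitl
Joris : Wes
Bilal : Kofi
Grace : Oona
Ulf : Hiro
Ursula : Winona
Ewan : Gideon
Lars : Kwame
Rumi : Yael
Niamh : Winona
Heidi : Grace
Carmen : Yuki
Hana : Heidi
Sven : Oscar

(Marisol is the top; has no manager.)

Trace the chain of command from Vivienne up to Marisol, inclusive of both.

Vivienne reports to Xochitl. Xochitl reports to Marisol. Marisol is at the top.

Vivienne -> Xochitl -> Marisol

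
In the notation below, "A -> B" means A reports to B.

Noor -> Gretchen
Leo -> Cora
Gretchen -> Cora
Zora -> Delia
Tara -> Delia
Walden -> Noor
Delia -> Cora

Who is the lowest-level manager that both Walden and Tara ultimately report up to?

Walden's chain of managers is Noor, Gretchen, Cora. Tara's chain of managers is Delia, Cora. The first manager that appears in both chains is Cora.

Cora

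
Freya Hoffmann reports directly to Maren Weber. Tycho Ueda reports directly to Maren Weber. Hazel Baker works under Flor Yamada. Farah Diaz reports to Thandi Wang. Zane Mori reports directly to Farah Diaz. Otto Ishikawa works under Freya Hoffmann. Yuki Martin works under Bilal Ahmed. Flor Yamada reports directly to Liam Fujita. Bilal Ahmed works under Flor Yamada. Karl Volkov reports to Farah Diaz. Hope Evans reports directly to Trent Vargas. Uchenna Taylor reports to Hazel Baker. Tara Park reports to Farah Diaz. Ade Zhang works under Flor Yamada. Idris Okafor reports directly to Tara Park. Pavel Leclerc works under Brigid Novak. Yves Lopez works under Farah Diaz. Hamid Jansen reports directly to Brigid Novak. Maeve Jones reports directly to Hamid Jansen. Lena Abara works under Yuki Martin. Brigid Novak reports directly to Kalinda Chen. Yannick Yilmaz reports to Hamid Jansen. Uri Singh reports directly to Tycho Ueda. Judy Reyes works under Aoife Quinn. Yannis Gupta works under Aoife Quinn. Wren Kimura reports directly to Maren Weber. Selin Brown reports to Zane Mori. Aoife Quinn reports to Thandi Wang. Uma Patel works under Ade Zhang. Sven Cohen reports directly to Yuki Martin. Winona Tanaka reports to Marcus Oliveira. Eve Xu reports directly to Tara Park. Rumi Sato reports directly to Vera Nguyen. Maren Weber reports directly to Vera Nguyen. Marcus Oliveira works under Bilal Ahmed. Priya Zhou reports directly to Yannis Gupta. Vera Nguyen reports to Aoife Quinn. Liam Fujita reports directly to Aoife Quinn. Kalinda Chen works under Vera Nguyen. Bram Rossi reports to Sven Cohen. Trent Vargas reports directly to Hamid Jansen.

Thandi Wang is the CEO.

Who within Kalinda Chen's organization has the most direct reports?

Hamid Jansen

Direct-report counts within Kalinda Chen's organization: Kalinda Chen has 1; Brigid Novak has 2; Hamid Jansen has 3; Trent Vargas has 1. The largest is 3, held by Hamid Jansen.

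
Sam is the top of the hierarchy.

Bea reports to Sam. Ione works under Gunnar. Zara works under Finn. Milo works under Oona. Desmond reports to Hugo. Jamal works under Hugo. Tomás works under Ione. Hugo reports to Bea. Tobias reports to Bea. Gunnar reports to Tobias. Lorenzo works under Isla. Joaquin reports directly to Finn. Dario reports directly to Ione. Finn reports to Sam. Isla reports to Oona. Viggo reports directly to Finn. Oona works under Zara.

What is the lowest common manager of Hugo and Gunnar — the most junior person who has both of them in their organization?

Hugo's chain of managers is Bea, Sam. Gunnar's chain of managers is Tobias, Bea, Sam. The first manager that appears in both chains is Bea.

Bea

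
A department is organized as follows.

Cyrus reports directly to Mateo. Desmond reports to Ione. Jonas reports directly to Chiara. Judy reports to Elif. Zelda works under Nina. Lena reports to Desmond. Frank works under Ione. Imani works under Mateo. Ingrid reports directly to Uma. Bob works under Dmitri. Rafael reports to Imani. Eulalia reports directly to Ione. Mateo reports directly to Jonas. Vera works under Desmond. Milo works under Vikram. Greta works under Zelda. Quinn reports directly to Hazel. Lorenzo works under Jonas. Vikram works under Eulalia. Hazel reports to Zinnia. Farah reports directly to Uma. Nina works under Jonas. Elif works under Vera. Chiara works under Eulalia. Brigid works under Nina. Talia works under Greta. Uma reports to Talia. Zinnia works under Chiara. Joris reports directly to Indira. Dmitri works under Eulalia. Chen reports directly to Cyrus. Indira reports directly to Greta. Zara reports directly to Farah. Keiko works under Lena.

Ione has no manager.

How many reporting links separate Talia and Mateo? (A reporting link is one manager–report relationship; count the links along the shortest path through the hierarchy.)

5

Talia is 4 levels below Jonas, and Mateo is 1 level below Jonas (their lowest common manager). The shortest path runs up from Talia to Jonas and back down to Mateo: 4 + 1 = 5 links.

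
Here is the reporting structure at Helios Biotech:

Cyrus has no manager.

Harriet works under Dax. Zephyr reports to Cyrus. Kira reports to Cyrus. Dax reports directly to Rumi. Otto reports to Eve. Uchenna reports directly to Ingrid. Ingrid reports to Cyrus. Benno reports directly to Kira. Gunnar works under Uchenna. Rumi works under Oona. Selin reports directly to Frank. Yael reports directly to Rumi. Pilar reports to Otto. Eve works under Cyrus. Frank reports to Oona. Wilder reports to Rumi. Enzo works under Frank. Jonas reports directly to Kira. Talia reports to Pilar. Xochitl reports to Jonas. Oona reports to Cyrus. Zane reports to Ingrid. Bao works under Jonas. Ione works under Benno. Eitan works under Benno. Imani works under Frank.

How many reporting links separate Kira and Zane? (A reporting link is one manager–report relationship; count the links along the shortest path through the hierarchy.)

3

Kira is 1 level below Cyrus, and Zane is 2 levels below Cyrus (their lowest common manager). The shortest path runs up from Kira to Cyrus and back down to Zane: 1 + 2 = 3 links.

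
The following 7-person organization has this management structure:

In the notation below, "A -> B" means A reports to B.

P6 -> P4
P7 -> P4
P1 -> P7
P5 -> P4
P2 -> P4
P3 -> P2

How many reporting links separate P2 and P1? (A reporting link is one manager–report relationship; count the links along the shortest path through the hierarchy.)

P2 is 1 level below P4, and P1 is 2 levels below P4 (their lowest common manager). The shortest path runs up from P2 to P4 and back down to P1: 1 + 2 = 3 links.

3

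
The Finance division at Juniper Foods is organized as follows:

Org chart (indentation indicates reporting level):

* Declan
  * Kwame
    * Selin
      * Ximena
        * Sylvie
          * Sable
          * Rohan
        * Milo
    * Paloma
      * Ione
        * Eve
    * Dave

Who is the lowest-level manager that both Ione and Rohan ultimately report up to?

Ione's chain of managers is Paloma, Kwame, Declan. Rohan's chain of managers is Sylvie, Ximena, Selin, Kwame, Declan. The first manager that appears in both chains is Kwame.

Kwame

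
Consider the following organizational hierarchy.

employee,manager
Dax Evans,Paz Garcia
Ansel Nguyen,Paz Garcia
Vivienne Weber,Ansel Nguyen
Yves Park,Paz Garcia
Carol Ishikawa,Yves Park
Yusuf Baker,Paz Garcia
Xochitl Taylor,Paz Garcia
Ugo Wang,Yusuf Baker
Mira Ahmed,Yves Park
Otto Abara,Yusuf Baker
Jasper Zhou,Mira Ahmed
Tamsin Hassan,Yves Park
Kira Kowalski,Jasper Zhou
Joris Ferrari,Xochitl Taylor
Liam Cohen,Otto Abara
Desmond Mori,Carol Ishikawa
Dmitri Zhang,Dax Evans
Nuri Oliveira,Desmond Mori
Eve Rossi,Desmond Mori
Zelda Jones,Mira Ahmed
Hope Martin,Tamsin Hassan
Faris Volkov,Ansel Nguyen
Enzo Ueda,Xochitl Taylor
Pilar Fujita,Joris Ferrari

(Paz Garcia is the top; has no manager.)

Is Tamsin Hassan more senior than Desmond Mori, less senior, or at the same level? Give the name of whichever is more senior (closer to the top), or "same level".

Tamsin Hassan

Tamsin Hassan is 2 levels below Paz Garcia; Desmond Mori is 3. Tamsin Hassan is higher.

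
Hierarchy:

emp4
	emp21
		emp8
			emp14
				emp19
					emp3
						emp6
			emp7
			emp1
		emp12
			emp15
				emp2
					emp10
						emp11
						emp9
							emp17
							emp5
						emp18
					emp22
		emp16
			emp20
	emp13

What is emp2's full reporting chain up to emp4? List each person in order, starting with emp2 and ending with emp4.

emp2 -> emp15 -> emp12 -> emp21 -> emp4

emp2 reports to emp15. emp15 reports to emp12. emp12 reports to emp21. emp21 reports to emp4. emp4 is at the top.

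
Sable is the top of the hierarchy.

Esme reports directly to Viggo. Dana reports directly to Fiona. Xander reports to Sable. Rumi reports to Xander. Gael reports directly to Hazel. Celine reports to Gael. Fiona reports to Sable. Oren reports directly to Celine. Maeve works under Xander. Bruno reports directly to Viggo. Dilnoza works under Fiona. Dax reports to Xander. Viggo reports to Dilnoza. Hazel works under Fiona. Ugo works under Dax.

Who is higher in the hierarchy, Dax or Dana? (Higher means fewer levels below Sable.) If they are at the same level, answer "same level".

same level

Both Dax and Dana are 2 levels below Sable.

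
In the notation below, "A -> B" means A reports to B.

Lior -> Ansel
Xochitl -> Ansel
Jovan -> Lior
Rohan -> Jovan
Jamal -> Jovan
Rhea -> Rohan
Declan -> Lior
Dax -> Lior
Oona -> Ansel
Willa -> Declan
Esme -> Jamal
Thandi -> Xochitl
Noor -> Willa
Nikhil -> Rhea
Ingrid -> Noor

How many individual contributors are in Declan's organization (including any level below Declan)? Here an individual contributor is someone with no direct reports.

1

The only person in Declan's organization with no one reporting to them is Ingrid. That is 1.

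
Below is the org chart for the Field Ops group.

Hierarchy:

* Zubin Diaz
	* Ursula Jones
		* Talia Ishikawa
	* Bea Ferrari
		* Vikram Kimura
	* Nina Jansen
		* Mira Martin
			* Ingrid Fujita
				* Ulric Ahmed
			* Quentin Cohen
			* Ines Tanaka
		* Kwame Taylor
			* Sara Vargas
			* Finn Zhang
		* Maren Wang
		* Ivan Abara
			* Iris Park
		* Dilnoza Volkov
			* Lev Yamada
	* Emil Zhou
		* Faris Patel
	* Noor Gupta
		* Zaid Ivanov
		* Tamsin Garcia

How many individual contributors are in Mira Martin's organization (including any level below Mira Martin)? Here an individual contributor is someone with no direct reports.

3

The people in Mira Martin's organization with no one reporting to them are Ines Tanaka, Quentin Cohen, Ulric Ahmed. That is 3.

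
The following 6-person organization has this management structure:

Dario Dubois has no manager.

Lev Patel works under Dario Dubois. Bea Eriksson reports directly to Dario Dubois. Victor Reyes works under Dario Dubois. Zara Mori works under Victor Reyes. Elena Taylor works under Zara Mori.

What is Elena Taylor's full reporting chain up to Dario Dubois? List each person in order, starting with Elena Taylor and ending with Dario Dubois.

Elena Taylor -> Zara Mori -> Victor Reyes -> Dario Dubois

Elena Taylor reports to Zara Mori. Zara Mori reports to Victor Reyes. Victor Reyes reports to Dario Dubois. Dario Dubois is at the top.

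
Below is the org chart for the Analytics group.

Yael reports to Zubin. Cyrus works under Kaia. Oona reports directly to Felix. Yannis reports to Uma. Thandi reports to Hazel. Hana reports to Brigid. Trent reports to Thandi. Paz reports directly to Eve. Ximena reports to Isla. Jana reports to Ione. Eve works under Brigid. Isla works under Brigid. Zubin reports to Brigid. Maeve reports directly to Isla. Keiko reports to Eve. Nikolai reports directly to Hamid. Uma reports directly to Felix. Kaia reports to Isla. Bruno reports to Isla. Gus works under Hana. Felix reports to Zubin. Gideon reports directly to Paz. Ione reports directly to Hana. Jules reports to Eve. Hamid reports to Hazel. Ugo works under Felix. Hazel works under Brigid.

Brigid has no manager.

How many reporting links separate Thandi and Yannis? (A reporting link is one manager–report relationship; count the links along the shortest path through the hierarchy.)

6

Thandi is 2 levels below Brigid, and Yannis is 4 levels below Brigid (their lowest common manager). The shortest path runs up from Thandi to Brigid and back down to Yannis: 2 + 4 = 6 links.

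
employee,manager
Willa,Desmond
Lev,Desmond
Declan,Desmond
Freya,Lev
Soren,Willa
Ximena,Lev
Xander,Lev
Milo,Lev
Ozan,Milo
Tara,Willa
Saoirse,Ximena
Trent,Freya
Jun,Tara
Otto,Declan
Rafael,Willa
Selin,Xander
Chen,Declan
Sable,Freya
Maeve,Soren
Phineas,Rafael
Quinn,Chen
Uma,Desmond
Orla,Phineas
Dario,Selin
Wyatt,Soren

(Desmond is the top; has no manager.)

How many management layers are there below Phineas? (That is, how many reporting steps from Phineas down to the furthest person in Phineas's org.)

The longest chain under Phineas runs Phineas → Orla, which is 1 level below Phineas.

1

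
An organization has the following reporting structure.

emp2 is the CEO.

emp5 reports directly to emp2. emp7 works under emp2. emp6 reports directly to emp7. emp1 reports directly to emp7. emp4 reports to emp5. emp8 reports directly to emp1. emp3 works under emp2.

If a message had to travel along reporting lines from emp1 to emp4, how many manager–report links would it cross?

4

emp1 is 2 levels below emp2, and emp4 is 2 levels below emp2 (their lowest common manager). The shortest path runs up from emp1 to emp2 and back down to emp4: 2 + 2 = 4 links.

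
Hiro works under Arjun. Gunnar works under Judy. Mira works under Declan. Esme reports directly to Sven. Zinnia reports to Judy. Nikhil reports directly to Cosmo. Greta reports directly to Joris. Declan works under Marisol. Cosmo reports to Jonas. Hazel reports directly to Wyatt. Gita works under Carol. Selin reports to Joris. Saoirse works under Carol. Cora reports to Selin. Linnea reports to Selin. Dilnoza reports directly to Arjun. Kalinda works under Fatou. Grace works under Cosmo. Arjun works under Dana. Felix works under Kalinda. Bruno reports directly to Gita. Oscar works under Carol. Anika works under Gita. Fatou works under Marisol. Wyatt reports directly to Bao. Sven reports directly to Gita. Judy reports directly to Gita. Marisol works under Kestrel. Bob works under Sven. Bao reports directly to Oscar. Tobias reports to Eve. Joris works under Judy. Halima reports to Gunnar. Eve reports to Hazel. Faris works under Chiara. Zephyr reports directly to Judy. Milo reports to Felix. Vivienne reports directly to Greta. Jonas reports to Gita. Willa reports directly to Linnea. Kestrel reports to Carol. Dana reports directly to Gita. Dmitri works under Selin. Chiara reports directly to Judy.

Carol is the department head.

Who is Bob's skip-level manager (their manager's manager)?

Bob reports to Sven, and Sven reports to Gita. So Bob's skip-level manager is Gita.

Gita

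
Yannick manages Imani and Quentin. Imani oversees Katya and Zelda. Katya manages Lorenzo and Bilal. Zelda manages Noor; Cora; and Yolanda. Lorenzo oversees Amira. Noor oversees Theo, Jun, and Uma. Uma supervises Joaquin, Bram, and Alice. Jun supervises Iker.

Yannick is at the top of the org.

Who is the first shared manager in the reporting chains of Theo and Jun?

Theo's chain of managers is Noor, Zelda, Imani, Yannick. Jun's chain of managers is Noor, Zelda, Imani, Yannick. The first manager that appears in both chains is Noor.

Noor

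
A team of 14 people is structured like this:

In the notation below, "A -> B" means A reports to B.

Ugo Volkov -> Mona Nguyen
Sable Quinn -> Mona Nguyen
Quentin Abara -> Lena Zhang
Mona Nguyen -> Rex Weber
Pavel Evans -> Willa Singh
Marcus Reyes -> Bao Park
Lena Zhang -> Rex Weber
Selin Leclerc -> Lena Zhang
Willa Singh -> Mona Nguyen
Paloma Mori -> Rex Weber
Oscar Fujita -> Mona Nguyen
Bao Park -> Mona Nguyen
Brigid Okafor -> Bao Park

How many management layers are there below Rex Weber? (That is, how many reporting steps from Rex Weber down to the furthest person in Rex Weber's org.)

3

The longest chain under Rex Weber runs Rex Weber → Mona Nguyen → Willa Singh → Pavel Evans, which is 3 levels below Rex Weber.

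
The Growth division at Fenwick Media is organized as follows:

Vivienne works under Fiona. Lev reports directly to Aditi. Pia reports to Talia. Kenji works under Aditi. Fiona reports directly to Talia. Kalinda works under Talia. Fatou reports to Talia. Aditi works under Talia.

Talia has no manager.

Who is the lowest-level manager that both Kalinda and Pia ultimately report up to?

Talia

Kalinda's chain of managers is Talia. Pia's chain of managers is Talia. The first manager that appears in both chains is Talia.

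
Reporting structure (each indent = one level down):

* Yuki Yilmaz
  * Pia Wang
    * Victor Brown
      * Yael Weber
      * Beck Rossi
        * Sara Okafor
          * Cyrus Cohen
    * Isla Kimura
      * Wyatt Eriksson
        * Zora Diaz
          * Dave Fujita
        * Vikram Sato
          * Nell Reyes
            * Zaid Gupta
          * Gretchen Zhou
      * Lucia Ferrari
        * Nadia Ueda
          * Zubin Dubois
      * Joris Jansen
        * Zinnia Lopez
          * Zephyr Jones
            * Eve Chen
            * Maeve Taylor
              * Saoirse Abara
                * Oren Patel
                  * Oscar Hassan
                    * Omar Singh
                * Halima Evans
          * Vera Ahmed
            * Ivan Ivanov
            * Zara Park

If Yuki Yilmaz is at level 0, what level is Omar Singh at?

Chain from Omar Singh up to Yuki Yilmaz: Omar Singh → Oscar Hassan → Oren Patel → Saoirse Abara → Maeve Taylor → Zephyr Jones → Zinnia Lopez → Joris Jansen → Isla Kimura → Pia Wang → Yuki Yilmaz. That is 10 steps up, so Omar Singh is 10 levels below Yuki Yilmaz.

10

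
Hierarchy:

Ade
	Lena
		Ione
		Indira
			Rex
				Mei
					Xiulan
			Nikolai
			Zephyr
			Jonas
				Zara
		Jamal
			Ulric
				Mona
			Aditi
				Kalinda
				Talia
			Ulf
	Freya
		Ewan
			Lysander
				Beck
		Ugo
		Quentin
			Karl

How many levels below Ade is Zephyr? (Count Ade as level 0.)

3

Chain from Zephyr up to Ade: Zephyr → Indira → Lena → Ade. That is 3 steps up, so Zephyr is 3 levels below Ade.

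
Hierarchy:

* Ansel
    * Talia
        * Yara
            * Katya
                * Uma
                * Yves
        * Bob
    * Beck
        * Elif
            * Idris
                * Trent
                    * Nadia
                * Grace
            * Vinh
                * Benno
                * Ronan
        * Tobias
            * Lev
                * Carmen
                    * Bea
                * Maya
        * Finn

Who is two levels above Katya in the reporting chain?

Talia

Katya reports to Yara, and Yara reports to Talia. So Katya's skip-level manager is Talia.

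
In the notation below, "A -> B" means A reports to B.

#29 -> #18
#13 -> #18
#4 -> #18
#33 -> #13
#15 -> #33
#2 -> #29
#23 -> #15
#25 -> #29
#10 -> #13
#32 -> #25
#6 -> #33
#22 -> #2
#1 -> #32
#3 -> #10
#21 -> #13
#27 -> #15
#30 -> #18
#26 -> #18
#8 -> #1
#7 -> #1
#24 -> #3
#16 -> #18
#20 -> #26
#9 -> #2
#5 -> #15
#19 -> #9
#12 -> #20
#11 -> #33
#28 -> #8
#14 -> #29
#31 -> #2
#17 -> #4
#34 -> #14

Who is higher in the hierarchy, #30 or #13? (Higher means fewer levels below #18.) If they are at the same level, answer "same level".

same level

Both #30 and #13 are 1 level below #18.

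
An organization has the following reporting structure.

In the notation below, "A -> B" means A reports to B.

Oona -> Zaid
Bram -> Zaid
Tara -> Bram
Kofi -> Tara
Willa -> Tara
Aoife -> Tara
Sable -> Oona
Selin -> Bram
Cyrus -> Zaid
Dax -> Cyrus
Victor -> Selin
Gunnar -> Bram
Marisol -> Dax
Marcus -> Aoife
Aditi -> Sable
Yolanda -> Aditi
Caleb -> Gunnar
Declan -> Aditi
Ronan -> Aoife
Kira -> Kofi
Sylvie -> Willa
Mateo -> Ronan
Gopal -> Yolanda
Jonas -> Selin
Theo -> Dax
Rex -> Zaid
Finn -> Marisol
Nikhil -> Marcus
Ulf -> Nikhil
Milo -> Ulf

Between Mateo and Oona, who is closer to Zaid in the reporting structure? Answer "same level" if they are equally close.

Mateo is 5 levels below Zaid; Oona is 1. Oona is higher.

Oona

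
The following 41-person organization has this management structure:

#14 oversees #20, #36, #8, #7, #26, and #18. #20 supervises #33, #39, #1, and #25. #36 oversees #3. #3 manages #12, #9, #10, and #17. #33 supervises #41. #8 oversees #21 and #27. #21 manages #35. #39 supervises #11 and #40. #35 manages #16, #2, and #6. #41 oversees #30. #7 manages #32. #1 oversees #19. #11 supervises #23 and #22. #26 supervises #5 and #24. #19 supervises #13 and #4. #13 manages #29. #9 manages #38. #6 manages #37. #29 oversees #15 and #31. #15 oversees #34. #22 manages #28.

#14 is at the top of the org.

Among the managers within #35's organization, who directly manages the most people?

#35

Direct-report counts within #35's organization: #35 has 3; #6 has 1. The largest is 3, held by #35.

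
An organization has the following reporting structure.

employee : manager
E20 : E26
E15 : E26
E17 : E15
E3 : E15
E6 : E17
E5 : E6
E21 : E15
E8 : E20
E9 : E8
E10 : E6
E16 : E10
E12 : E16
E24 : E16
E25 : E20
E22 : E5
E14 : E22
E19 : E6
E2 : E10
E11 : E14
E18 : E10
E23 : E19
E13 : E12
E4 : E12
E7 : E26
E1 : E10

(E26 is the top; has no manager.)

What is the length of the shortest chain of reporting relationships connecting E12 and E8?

E12 is 6 levels below E26, and E8 is 2 levels below E26 (their lowest common manager). The shortest path runs up from E12 to E26 and back down to E8: 6 + 2 = 8 links.

8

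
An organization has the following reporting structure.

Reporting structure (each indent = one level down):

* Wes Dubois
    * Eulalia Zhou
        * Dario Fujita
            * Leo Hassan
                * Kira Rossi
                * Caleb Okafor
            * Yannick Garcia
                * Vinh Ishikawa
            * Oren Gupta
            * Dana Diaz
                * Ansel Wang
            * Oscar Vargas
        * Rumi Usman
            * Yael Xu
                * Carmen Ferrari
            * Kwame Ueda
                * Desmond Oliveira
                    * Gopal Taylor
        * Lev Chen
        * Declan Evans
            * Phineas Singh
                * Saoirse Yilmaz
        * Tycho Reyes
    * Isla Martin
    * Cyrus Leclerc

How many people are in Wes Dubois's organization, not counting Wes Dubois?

Wes Dubois directly manages Eulalia Zhou, Isla Martin, Cyrus Leclerc. Under Eulalia Zhou: Tycho Reyes, Declan Evans, Phineas Singh, Saoirse Yilmaz, Lev Chen, Rumi Usman, Kwame Ueda, Desmond Oliveira, Gopal Taylor, Yael Xu, Carmen Ferrari, Dario Fujita, Oscar Vargas, Dana Diaz, Ansel Wang, Oren Gupta, Yannick Garcia, Vinh Ishikawa, Leo Hassan, Caleb Okafor, Kira Rossi (21). Isla Martin has no reports. Cyrus Leclerc has no reports. So Wes Dubois's organization is 3 direct reports plus everyone under them: 22 + 1 + 1 = 24.

24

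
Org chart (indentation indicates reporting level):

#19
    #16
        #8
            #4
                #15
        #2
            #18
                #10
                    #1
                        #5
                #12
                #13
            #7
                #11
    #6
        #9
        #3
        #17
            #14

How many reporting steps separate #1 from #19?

Chain from #1 up to #19: #1 → #10 → #18 → #2 → #16 → #19. That is 5 steps up, so #1 is 5 levels below #19.

5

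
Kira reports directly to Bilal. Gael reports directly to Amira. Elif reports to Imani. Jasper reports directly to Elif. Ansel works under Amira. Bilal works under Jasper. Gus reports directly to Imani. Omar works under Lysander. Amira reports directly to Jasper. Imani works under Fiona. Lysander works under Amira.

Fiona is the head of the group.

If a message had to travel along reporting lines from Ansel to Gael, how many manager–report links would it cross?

Ansel is 1 level below Amira, and Gael is 1 level below Amira (their lowest common manager). The shortest path runs up from Ansel to Amira and back down to Gael: 1 + 1 = 2 links.

2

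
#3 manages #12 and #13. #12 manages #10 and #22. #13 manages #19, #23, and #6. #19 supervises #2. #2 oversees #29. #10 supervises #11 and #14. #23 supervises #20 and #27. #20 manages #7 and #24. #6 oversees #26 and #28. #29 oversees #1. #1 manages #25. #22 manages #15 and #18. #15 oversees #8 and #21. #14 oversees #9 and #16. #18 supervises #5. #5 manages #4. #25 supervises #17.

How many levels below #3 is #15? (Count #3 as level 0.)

Chain from #15 up to #3: #15 → #22 → #12 → #3. That is 3 steps up, so #15 is 3 levels below #3.

3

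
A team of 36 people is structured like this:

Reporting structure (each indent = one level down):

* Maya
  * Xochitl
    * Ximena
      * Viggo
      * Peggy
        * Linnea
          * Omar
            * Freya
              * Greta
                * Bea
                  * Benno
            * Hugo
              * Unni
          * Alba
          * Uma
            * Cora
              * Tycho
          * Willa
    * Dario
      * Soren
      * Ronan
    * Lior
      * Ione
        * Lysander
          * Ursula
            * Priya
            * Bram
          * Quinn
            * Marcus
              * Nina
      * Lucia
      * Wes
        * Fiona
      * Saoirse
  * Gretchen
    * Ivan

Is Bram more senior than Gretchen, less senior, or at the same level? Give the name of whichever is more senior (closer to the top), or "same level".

Gretchen

Bram is 6 levels below Maya; Gretchen is 1. Gretchen is higher.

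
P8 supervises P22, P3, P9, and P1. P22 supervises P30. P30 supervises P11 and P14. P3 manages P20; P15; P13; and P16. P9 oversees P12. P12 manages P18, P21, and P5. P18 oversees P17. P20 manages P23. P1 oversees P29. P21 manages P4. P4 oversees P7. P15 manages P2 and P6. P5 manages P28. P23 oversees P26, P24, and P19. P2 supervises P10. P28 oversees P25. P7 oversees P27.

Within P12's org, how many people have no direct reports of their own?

3

The people in P12's organization with no one reporting to them are P25, P27, P17. That is 3.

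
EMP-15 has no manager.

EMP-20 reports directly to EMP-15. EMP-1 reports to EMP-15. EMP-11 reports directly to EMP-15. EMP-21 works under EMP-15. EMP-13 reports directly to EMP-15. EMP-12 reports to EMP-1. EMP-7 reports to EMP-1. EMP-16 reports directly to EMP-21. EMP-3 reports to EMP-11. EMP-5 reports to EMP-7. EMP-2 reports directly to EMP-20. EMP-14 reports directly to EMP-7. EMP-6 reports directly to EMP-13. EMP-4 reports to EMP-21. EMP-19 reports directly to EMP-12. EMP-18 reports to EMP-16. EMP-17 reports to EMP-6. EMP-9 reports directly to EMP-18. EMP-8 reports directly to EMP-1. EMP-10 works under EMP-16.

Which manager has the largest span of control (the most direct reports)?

Direct-report counts: EMP-15 has 5; EMP-13 has 1; EMP-6 has 1; EMP-21 has 2; EMP-16 has 2; EMP-18 has 1; EMP-11 has 1; EMP-1 has 3; EMP-7 has 2; EMP-12 has 1; EMP-20 has 1. The largest is 5, held by EMP-15.

EMP-15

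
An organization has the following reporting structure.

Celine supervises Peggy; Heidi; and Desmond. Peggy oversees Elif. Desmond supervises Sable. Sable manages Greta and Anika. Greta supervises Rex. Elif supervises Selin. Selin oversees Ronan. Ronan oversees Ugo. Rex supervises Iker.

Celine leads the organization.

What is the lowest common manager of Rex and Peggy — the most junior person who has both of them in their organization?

Rex's chain of managers is Greta, Sable, Desmond, Celine. Peggy's chain of managers is Celine. The first manager that appears in both chains is Celine.

Celine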